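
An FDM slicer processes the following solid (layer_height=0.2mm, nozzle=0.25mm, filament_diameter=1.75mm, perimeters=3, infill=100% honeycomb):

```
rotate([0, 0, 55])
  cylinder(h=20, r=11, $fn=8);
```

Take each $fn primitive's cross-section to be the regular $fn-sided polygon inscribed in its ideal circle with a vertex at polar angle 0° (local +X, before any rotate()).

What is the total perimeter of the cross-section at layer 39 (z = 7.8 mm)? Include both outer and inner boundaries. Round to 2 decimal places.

At z = 7.8 mm: the r=11 cylinder gives a regular 8-gon of circumradius 11 (constant along its height) (perimeter = 2·8·11.000·sin(180°/8) = 67.35 mm); (rotated 55° about Z; rotation is an isometry so areas/perimeters/island counts are preserved). Overall, the cross-section is a single solid region. Total boundary length (outer) = 67.35 mm.

67.35 mm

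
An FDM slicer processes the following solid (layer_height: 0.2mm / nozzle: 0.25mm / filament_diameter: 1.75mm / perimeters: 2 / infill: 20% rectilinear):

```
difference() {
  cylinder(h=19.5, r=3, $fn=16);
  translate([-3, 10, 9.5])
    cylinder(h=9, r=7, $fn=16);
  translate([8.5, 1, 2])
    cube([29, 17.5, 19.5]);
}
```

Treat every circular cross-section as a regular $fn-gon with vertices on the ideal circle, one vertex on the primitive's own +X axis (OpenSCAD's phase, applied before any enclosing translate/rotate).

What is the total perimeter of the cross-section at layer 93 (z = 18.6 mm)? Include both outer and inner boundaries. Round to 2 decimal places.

At z = 18.6 mm: the cylinder: section is a regular 16-gon, circumradius r=3 (perimeter = 2·16·3.000·sin(180°/16) = 18.73 mm); the cylinder at (-3, 10) is not intersected at this z (z outside [9.5, 18.5]); the cube at (8.5, 1) (footprint 29×17.5) is included at this height (perimeter 93.00 mm); Taking the first minus the rest: starting from the r=3 cylinder, the 29×17.5 cube at (8.5, 1) misses the remaining region (no effect) — boundary = 18.73 mm. Overall, the cross-section is a single solid region. Total boundary length (outer) = 18.73 mm.

18.73 mm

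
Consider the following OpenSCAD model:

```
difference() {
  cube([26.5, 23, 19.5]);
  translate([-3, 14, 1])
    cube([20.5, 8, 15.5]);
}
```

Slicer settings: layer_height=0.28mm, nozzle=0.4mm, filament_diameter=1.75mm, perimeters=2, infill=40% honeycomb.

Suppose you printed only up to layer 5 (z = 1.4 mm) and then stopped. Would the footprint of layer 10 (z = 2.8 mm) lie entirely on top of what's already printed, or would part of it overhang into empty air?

entirely on top

Compare the two slices. At z = 1.4: the cube (footprint 26.5×23) is included at this height (area 609.50 mm²); the cube at (-3, 14) is present — its section is the full 20.5×8 rectangle (area 164.00 mm²); Subtracting the remaining from the first: starting from the 26.5×23 cube (609.50 mm²), the 20.5×8 cube at (-3, 14) partially overlaps it — only the 140.00 mm² overlap (of its 164.00 mm²) is removed, clipping the outline — area = 469.50 mm². At z = 2.8: the 26.5×23 cube contributes its full rectangle (area 609.50 mm²); the cube at (-3, 14) is present — its section is the full 20.5×8 rectangle (area 164.00 mm²); After the difference (first − rest): starting from the 26.5×23 cube (609.50 mm²), the 20.5×8 cube at (-3, 14) partially overlaps it — only the 140.00 mm² overlap (of its 164.00 mm²) is removed, clipping the outline — area = 469.50 mm². Checking containment: the cross-section at z = 2.8 is a subset of the cross-section at z = 1.4.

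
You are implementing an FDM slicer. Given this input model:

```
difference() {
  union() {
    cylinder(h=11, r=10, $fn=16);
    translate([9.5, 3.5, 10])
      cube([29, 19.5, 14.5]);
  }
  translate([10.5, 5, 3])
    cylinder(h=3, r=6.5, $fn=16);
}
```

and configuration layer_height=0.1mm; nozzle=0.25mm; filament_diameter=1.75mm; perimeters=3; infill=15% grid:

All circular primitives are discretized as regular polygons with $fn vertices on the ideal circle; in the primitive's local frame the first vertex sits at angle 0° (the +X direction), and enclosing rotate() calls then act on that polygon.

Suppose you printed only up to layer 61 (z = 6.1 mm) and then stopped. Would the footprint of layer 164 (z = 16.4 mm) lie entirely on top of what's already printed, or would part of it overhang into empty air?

Compare the two slices. At z = 6.1: the cylinder: section is a regular 16-gon, circumradius r=10 (area = (16/2)·10.000²·sin(360°/16) = 306.15 mm²); the cube at (9.5, 3.5) is absent (z outside [10, 24.5]); Combining (union): only the r=10 cylinder is present, so the union is just that shape — area = 306.15 mm²; the cylinder at (10.5, 5) is not intersected at this z (z outside [3, 6]); After the difference (first − rest): none of the subtracted shapes is present at this height, so that combined region is unchanged — area = 306.15 mm². At z = 16.4: the cylinder does not reach this height (z outside [0, 11]); the cube at (9.5, 3.5) is present — its section is the full 29×19.5 rectangle (area 565.50 mm²); Combining (union): only the 29×19.5 cube at (9.5, 3.5) is present, so the union is just that shape — area = 565.50 mm²; the cylinder at (10.5, 5) does not reach this height (z outside [3, 6]); Subtracting the remaining from the first: none of the subtracted shapes is present at this height, so the result so far is unchanged — area = 565.50 mm². Checking containment: at z = 16.4 the cross-section extends beyond the z = 6.1 cross-section by about 565.50 mm².

part overhangs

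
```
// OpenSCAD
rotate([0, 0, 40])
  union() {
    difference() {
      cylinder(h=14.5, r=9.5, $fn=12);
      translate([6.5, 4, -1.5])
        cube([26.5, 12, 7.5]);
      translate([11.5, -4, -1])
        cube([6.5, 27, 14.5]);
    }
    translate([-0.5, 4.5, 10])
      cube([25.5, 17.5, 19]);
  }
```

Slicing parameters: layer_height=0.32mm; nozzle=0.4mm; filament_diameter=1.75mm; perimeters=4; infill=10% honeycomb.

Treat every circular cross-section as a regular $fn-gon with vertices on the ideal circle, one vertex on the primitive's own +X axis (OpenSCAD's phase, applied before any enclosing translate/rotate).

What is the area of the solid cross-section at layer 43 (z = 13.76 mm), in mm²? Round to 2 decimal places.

At z = 13.76 mm: the r=9.5 cylinder gives a regular 12-gon of circumradius 9.5 (constant along its height) (area = (12/2)·9.500²·sin(360°/12) = 270.75 mm²); the cube at (6.5, 4) does not reach this height (z outside [-1.5, 6]); the cube at (11.5, -4) is absent (z outside [-1, 13.5]); Subtracting the remaining from the first: none of the subtracted shapes is present at this height, so the r=9.5 cylinder is unchanged — area = 270.75 mm²; the cube at (-0.5, 4.5) is present — its section is the full 25.5×17.5 rectangle (area 446.25 mm²); Taking the union: the regions partially overlap — summed areas 717.00 mm² minus the doubly-counted overlap 30.12 mm² gives 686.88 mm² — area = 686.88 mm²; (rotated 40° about Z; rotation is an isometry so areas/perimeters/island counts are preserved). Overall, the cross-section is a single solid region. Net area = 686.88 mm².

686.88 mm²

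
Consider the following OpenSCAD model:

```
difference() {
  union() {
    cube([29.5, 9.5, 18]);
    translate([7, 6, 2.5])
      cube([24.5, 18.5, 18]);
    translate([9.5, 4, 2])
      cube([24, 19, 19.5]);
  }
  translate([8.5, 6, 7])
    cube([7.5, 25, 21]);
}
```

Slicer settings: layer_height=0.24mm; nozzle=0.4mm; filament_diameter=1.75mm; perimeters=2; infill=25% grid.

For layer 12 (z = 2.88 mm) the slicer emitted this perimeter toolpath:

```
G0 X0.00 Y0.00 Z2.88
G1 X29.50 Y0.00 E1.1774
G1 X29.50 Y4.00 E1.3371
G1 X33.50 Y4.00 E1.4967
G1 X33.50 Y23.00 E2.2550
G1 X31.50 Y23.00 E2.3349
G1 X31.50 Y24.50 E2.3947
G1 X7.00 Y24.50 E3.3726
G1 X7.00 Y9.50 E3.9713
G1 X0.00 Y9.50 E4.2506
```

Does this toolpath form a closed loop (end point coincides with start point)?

no

Start point (G0): (0.00, 0.00). End point (last G1): the path does not return to the start — open.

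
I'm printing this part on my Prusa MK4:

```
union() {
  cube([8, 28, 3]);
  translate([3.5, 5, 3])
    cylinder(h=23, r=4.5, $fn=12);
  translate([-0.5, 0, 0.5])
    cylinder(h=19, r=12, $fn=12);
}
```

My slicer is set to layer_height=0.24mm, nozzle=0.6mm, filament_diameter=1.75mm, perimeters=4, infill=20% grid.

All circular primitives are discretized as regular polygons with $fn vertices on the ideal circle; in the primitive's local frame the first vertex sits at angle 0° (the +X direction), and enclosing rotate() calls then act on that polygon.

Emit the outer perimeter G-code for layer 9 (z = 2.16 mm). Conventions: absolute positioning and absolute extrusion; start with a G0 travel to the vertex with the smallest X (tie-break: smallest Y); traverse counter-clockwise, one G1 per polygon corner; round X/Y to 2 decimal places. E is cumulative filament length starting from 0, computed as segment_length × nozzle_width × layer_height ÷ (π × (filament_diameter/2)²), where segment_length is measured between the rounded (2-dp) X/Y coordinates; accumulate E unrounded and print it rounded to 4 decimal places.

G0 X-12.50 Y0.00 Z2.16
G1 X-10.89 Y-6.00 E0.3719
G1 X-6.50 Y-10.39 E0.7436
G1 X-0.50 Y-12.00 E1.1155
G1 X5.50 Y-10.39 E1.4874
G1 X9.89 Y-6.00 E1.8591
G1 X11.50 Y0.00 E2.2310
G1 X9.89 Y6.00 E2.6030
G1 X8.00 Y7.89 E2.7630
G1 X8.00 Y28.00 E3.9669
G1 X0.00 Y28.00 E4.4459
G1 X0.00 Y11.87 E5.4115
G1 X-0.50 Y12.00 E5.4425
G1 X-6.50 Y10.39 E5.8144
G1 X-10.89 Y6.00 E6.1861
G1 X-12.50 Y0.00 E6.5580

At z = 2.16 mm: the cube is present — its section is the full 8×28 rectangle; the cylinder at (3.5, 5) does not reach this height (z outside [3, 26]); the r=12 cylinder at (-0.5, 0) gives a regular 12-gon of circumradius 12 (constant along its height); Taking the union: the regions partially overlap (shared area 84.07 mm²), so overlapping operands fuse into one piece — 1 connected region. The outline is a single polygon with 15 vertices. Extrusion per mm of travel: 0.6 × 0.24 / (π × 0.875²) = 0.059868. Accumulating E over each segment gives final E = 6.5580.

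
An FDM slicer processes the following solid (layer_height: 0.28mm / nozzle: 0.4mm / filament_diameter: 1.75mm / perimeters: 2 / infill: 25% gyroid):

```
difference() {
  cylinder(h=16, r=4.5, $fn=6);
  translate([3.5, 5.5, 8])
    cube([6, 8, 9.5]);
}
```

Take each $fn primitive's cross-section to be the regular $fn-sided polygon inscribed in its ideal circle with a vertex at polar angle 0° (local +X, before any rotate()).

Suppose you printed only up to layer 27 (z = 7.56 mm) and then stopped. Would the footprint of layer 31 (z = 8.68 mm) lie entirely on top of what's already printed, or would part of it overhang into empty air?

Compare the two slices. At z = 7.56: the r=4.5 cylinder gives a regular 6-gon of circumradius 4.5 (constant along its height) (area = (6/2)·4.500²·sin(360°/6) = 52.61 mm²); the cube at (3.5, 5.5) is absent (z outside [8, 17.5]); Subtracting the remaining from the first: none of the subtracted shapes is present at this height, so the r=4.5 cylinder is unchanged — area = 52.61 mm². At z = 8.68: the r=4.5 cylinder contributes a regular 6-gon of circumradius 4.5 (area = (6/2)·4.500²·sin(360°/6) = 52.61 mm²); the cube at (3.5, 5.5) is present — its section is the full 6×8 rectangle (area 48.00 mm²); Subtracting the remaining from the first: starting from the r=4.5 cylinder (52.61 mm²), the 6×8 cube at (3.5, 5.5) misses the remaining region (no effect) — area = 52.61 mm². Checking containment: the cross-section at z = 8.68 is a subset of the cross-section at z = 7.56.

entirely on top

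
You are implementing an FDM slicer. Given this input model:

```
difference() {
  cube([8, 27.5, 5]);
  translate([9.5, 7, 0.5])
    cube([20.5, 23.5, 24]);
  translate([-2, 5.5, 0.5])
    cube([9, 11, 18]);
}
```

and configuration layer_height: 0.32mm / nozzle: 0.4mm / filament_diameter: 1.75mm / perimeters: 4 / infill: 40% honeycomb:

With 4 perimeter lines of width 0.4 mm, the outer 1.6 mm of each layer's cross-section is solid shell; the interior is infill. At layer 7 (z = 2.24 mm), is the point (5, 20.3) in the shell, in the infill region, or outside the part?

At z = 2.24 mm: the cube (footprint 8×27.5) is included at this height; the cube at (9.5, 7) (footprint 20.5×23.5) is included at this height; the cube at (-2, 5.5) is present — its section is the full 9×11 rectangle; Taking the first minus the rest: starting from the 8×27.5 cube, the 20.5×23.5 cube at (9.5, 7) misses the remaining region (no effect); the 9×11 cube at (-2, 5.5) partially overlaps it — only the 77.00 mm² overlap (of its 99.00 mm²) is removed, clipping the outline — 1 connected region. Overall, the cross-section is a single solid region. The nearest boundary edge runs (8.00, 27.50)→(8.00, 0.00); distance from the point to it = 3.00 mm. The point is inside the cross-section and 3.00 mm from the nearest boundary — more than the 1.6 mm shell width (4 × 0.4), so it's in the infill interior.

infill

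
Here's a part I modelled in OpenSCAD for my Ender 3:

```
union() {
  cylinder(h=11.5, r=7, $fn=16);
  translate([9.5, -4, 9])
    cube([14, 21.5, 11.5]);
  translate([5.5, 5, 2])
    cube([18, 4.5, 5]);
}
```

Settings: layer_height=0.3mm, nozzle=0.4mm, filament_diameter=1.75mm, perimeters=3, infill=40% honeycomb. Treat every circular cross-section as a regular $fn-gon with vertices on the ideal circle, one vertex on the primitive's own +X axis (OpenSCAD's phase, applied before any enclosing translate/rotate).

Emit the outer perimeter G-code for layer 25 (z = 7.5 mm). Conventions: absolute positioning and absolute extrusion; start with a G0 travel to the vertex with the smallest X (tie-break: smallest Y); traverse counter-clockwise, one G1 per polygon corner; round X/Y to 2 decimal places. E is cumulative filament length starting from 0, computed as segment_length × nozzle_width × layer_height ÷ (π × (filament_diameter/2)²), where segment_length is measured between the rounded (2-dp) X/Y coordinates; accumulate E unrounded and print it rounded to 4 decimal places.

G0 X-7.00 Y0.00 Z7.50
G1 X-6.47 Y-2.68 E0.1363
G1 X-4.95 Y-4.95 E0.2726
G1 X-2.68 Y-6.47 E0.4089
G1 X0.00 Y-7.00 E0.5452
G1 X2.68 Y-6.47 E0.6815
G1 X4.95 Y-4.95 E0.8178
G1 X6.47 Y-2.68 E0.9541
G1 X7.00 Y0.00 E1.0904
G1 X6.47 Y2.68 E1.2267
G1 X4.95 Y4.95 E1.3630
G1 X2.68 Y6.47 E1.4992
G1 X0.00 Y7.00 E1.6355
G1 X-2.68 Y6.47 E1.7718
G1 X-4.95 Y4.95 E1.9081
G1 X-6.47 Y2.68 E2.0444
G1 X-7.00 Y0.00 E2.1807

At z = 7.5 mm: the r=7 cylinder gives a regular 16-gon of circumradius 7 (constant along its height); the cube at (9.5, -4) is not intersected at this z (z outside [9, 20.5]); the cube at (5.5, 5) is absent (z outside [2, 7]); Merging all regions: only the r=7 cylinder is present, so the union is just that shape — 1 connected region. The outline is a single polygon with 16 vertices. Extrusion per mm of travel: 0.4 × 0.3 / (π × 0.875²) = 0.049890. Accumulating E over each segment gives final E = 2.1807.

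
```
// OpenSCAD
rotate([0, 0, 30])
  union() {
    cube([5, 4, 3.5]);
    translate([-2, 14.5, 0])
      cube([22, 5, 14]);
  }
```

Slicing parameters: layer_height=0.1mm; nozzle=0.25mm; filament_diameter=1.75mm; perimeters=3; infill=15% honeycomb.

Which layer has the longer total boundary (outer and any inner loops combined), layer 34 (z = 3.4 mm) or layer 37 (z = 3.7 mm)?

Layer 34 (z = 3.4): the cube (footprint 5×4) is included at this height (perimeter 18.00 mm); the cube at (-2, 14.5) is present — its section is the full 22×5 rectangle (perimeter 54.00 mm); Merging all regions: the 2 present regions are separate (no shared area or edge), so areas and boundary lengths simply add and each stays a separate island — boundary = 72.00 mm; (rotated 30° about Z; rotation is an isometry so areas/perimeters/island counts are preserved). So its perimeter = 72.00 mm. Layer 37 (z = 3.7): the cube is not intersected at this z (z outside [0, 3.5]); the cube at (-2, 14.5) is present — its section is the full 22×5 rectangle (perimeter 54.00 mm); Merging all regions: only the 22×5 cube at (-2, 14.5) is present, so the union is just that shape — boundary = 54.00 mm; (whole slice rotated 30° about Z — lengths, areas and connectivity unchanged). So its perimeter = 54.00 mm. Layer 34 is larger (72.00 vs 54.00 mm).

layer 34 (z = 3.4 mm)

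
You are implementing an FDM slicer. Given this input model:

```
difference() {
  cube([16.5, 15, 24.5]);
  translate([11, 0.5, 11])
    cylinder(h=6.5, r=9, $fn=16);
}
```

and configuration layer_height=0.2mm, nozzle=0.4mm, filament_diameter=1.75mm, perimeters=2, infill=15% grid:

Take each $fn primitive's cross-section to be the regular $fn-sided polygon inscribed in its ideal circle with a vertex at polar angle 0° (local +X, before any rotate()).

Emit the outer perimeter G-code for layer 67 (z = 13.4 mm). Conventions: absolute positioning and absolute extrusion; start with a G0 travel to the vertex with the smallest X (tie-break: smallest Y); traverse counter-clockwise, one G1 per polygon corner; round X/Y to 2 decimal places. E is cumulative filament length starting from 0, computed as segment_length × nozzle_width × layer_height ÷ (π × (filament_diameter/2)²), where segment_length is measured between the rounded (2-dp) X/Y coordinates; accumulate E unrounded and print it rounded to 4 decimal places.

G0 X0.00 Y0.00 Z13.40
G1 X2.10 Y0.00 E0.0698
G1 X2.00 Y0.50 E0.0868
G1 X2.69 Y3.94 E0.2035
G1 X4.64 Y6.86 E0.3203
G1 X7.56 Y8.81 E0.4371
G1 X11.00 Y9.50 E0.5538
G1 X14.44 Y8.81 E0.6705
G1 X16.50 Y7.44 E0.7527
G1 X16.50 Y15.00 E1.0042
G1 X0.00 Y15.00 E1.5530
G1 X0.00 Y0.00 E2.0519

At z = 13.4 mm: the cube (footprint 16.5×15) is included at this height; the r=9 cylinder at (11, 0.5) gives a regular 16-gon of circumradius 9 (constant along its height); Subtracting the remaining from the first: starting from the 16.5×15 cube, the r=9 cylinder at (11, 0.5) partially overlaps it — only the 114.72 mm² overlap (of its 247.98 mm²) is removed, clipping the outline — 1 connected region. The outline is a single polygon with 11 vertices. Extrusion per mm of travel: 0.4 × 0.2 / (π × 0.875²) = 0.033260. Accumulating E over each segment gives final E = 2.0519.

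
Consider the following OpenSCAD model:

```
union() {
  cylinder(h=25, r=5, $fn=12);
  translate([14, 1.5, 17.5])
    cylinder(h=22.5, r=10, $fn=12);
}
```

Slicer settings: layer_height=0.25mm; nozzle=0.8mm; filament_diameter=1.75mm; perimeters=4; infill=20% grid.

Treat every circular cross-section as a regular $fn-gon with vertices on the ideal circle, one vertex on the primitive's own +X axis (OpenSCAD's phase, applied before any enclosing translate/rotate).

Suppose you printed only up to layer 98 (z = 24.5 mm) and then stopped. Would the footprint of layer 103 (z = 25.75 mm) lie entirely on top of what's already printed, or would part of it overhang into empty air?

entirely on top

Compare the two slices. At z = 24.5: the cylinder: section is a regular 12-gon, circumradius r=5 (area = (12/2)·5.000²·sin(360°/12) = 75.00 mm²); the r=10 cylinder at (14, 1.5) gives a regular 12-gon of circumradius 10 (constant along its height) (area = (12/2)·10.000²·sin(360°/12) = 300.00 mm²); Combining (union): the regions partially overlap — summed areas 375.00 mm² minus the doubly-counted overlap 1.56 mm² gives 373.44 mm² — area = 373.44 mm². At z = 25.75: the cylinder is not intersected at this z (z outside [0, 25]); the r=10 cylinder at (14, 1.5) gives a regular 12-gon of circumradius 10 (constant along its height) (area = (12/2)·10.000²·sin(360°/12) = 300.00 mm²); Merging all regions: only the r=10 cylinder at (14, 1.5) is present, so the union is just that shape — area = 300.00 mm². Checking containment: the cross-section at z = 25.75 is a subset of the cross-section at z = 24.5.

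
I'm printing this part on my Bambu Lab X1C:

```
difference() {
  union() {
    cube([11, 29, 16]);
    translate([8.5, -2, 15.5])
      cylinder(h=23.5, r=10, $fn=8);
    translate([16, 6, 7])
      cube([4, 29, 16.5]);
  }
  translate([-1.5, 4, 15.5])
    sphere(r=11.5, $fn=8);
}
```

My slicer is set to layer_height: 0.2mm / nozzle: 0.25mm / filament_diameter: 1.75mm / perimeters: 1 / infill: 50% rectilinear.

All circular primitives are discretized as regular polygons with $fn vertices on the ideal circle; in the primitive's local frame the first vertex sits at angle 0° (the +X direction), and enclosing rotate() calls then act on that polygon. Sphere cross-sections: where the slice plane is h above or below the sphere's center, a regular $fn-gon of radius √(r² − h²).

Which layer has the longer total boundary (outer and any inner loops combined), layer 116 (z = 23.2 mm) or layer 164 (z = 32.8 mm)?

layer 116 (z = 23.2 mm)

Layer 116 (z = 23.2): the cube is not intersected at this z (z outside [0, 16]); the cylinder at (8.5, -2): section is a regular 8-gon, circumradius r=10 (perimeter = 2·8·10.000·sin(180°/8) = 61.23 mm); the 4×29 cube at (16, 6) contributes its full rectangle (perimeter 66.00 mm); Merging all regions: the 2 present regions are separate (no shared area or edge), so areas and boundary lengths simply add and each stays a separate island — boundary = 127.23 mm; the r=11.5 sphere at (-1.5, 4) slices to a regular 8-gon of circumradius 8.542 (√(r²−h²) with h=7.7 from center) (perimeter = 2·8·8.542·sin(180°/8) = 52.30 mm); Taking the first minus the rest: starting from the result so far, the r=11.5 sphere at (-1.5, 4) partially overlaps it — only the 53.73 mm² overlap (of its 206.36 mm²) is removed, clipping the outline — boundary = 127.69 mm. So its perimeter = 127.69 mm. Layer 164 (z = 32.8): the cube is absent (z outside [0, 16]); the r=10 cylinder at (8.5, -2) contributes a regular 8-gon of circumradius 10 (perimeter = 2·8·10.000·sin(180°/8) = 61.23 mm); the cube at (16, 6) does not reach this height (z outside [7, 23.5]); Taking the union: only the r=10 cylinder at (8.5, -2) is present, so the union is just that shape — boundary = 61.23 mm; the sphere at (-1.5, 4) does not reach this height (|z−center|=17.300 > r=11.5); Subtracting the remaining from the first: none of the subtracted shapes is present at this height, so the result so far is unchanged — boundary = 61.23 mm. So its perimeter = 61.23 mm. Layer 116 is larger (127.69 vs 61.23 mm).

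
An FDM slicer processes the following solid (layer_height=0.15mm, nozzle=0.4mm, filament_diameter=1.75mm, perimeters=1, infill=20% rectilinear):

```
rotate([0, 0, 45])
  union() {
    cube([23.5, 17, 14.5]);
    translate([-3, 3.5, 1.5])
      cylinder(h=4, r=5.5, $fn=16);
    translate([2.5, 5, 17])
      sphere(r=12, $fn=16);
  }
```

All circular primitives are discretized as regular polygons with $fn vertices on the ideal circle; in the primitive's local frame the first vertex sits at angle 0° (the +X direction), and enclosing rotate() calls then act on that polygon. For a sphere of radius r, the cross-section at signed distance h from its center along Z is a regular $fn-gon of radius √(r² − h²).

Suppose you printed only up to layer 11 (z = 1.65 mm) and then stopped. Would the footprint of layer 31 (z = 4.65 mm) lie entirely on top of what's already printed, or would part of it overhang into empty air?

entirely on top

Compare the two slices. At z = 1.65: the cube is present — its section is the full 23.5×17 rectangle (area 399.50 mm²); the r=5.5 cylinder at (-3, 3.5) gives a regular 16-gon of circumradius 5.5 (constant along its height) (area = (16/2)·5.500²·sin(360°/16) = 92.61 mm²); the sphere at (2.5, 5) is not intersected at this z (|z−center|=15.350 > r=12); Taking the union: the regions partially overlap — summed areas 492.11 mm² minus the doubly-counted overlap 14.81 mm² gives 477.30 mm² — area = 477.30 mm²; (whole slice rotated 45° about Z — lengths, areas and connectivity unchanged). At z = 4.65: the cube (footprint 23.5×17) is included at this height (area 399.50 mm²); the r=5.5 cylinder at (-3, 3.5) contributes a regular 16-gon of circumradius 5.5 (area = (16/2)·5.500²·sin(360°/16) = 92.61 mm²); the sphere at (2.5, 5) is absent (|z−center|=12.350 > r=12); Taking the union: the regions partially overlap — summed areas 492.11 mm² minus the doubly-counted overlap 14.81 mm² gives 477.30 mm² — area = 477.30 mm²; (rotated 45° about Z; rotation is an isometry so areas/perimeters/island counts are preserved). Checking containment: the cross-section at z = 4.65 is a subset of the cross-section at z = 1.65.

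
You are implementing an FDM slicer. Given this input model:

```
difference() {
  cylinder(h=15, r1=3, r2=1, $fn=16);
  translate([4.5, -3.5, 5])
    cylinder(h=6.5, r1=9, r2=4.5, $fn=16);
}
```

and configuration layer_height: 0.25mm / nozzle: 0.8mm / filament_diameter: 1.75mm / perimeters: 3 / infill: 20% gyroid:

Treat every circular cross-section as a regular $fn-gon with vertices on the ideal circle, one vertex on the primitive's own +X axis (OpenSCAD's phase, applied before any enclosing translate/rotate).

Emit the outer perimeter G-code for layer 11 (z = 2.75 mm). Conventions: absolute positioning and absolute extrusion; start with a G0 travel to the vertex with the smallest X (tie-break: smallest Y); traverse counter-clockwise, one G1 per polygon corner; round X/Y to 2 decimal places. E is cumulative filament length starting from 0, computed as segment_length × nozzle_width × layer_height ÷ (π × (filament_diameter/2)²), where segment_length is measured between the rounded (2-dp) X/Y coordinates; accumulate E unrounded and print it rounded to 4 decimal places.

At z = 2.75 mm: the cone: at t=0.183 of its height the radius interpolates to r₁+(r₂−r₁)t = 2.633, giving a regular 16-gon of that circumradius; the cone at (4.5, -3.5) is absent (z outside [5, 11.5]); Taking the first minus the rest: none of the subtracted shapes is present at this height, so the cone is unchanged — 1 connected region. The outline is a single polygon with 16 vertices. Extrusion per mm of travel: 0.8 × 0.25 / (π × 0.875²) = 0.083150. Accumulating E over each segment gives final E = 1.3657.

G0 X-2.63 Y0.00 Z2.75
G1 X-2.43 Y-1.01 E0.0856
G1 X-1.86 Y-1.86 E0.1707
G1 X-1.01 Y-2.43 E0.2558
G1 X0.00 Y-2.63 E0.3414
G1 X1.01 Y-2.43 E0.4270
G1 X1.86 Y-1.86 E0.5121
G1 X2.43 Y-1.01 E0.5972
G1 X2.63 Y0.00 E0.6828
G1 X2.43 Y1.01 E0.7685
G1 X1.86 Y1.86 E0.8536
G1 X1.01 Y2.43 E0.9387
G1 X0.00 Y2.63 E1.0243
G1 X-1.01 Y2.43 E1.1099
G1 X-1.86 Y1.86 E1.1950
G1 X-2.43 Y1.01 E1.2801
G1 X-2.63 Y0.00 E1.3657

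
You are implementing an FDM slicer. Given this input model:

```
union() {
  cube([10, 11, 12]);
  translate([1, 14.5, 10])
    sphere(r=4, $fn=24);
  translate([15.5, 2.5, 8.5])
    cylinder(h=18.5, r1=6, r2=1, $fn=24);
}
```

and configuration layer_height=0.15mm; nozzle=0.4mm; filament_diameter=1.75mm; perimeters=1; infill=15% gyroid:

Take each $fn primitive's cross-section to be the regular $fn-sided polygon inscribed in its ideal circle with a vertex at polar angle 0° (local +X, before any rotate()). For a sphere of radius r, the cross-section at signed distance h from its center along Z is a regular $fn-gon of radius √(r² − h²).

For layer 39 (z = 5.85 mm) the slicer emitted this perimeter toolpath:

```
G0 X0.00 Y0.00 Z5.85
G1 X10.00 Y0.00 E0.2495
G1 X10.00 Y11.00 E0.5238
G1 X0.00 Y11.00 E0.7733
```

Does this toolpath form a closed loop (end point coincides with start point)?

no

Start point (G0): (0.00, 0.00). End point (last G1): the path does not return to the start — open.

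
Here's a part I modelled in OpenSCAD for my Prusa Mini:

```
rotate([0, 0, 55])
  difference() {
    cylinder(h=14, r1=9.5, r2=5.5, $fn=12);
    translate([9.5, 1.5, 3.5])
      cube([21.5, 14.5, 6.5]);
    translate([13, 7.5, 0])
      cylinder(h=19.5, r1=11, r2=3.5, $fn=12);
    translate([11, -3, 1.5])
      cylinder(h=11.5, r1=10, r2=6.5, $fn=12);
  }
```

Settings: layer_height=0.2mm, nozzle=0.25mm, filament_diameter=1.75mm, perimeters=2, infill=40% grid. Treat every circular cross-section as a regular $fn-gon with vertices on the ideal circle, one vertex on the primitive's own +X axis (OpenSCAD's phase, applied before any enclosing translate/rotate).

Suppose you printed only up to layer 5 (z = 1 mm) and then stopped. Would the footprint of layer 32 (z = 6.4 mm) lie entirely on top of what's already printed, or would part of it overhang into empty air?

Compare the two slices. At z = 1: the cone contributes a regular 12-gon of circumradius 9.214 (interpolated between r1=9.5 and r2=5.5 at t=0.071) (area = (12/2)·9.214²·sin(360°/12) = 254.71 mm²); the cube at (9.5, 1.5) does not reach this height (z outside [3.5, 10]); the cone at (13, 7.5) (r1=11→r2=3.5) has section circumradius 10.615 here — a regular 12-gon (area = (12/2)·10.615²·sin(360°/12) = 338.06 mm²); the cone at (11, -3) does not reach this height (z outside [1.5, 13]); Taking the first minus the rest: starting from the cone (254.71 mm²), the cone at (13, 7.5) partially overlaps it — only the 36.80 mm² overlap (of its 338.06 mm²) is removed, clipping the outline — area = 217.91 mm²; (rotated 55° about Z; rotation is an isometry so areas/perimeters/island counts are preserved). At z = 6.4: the cone (r1=9.5→r2=5.5) has section circumradius 7.671 here — a regular 12-gon (area = (12/2)·7.671²·sin(360°/12) = 176.55 mm²); the cube at (9.5, 1.5) is present — its section is the full 21.5×14.5 rectangle (area 311.75 mm²); the cone at (13, 7.5): at t=0.328 of its height the radius interpolates to r₁+(r₂−r₁)t = 8.538, giving a regular 12-gon of that circumradius (area = (12/2)·8.538²·sin(360°/12) = 218.72 mm²); the cone at (11, -3) (r1=10→r2=6.5) has section circumradius 8.509 here — a regular 12-gon (area = (12/2)·8.509²·sin(360°/12) = 217.19 mm²); Taking the first minus the rest: starting from the cone (176.55 mm²), the 21.5×14.5 cube at (9.5, 1.5) misses the remaining region (no effect); the cone at (13, 7.5) partially overlaps it — only the 2.69 mm² overlap (of its 218.72 mm²) is removed, clipping the outline; the cone at (11, -3) partially overlaps it — only the 31.58 mm² overlap (of its 217.19 mm²) is removed, clipping the outline — area = 142.28 mm²; (rotated 55° about Z; rotation is an isometry so areas/perimeters/island counts are preserved). Checking containment: at z = 6.4 the cross-section extends beyond the z = 1 cross-section by about 8.42 mm².

part overhangs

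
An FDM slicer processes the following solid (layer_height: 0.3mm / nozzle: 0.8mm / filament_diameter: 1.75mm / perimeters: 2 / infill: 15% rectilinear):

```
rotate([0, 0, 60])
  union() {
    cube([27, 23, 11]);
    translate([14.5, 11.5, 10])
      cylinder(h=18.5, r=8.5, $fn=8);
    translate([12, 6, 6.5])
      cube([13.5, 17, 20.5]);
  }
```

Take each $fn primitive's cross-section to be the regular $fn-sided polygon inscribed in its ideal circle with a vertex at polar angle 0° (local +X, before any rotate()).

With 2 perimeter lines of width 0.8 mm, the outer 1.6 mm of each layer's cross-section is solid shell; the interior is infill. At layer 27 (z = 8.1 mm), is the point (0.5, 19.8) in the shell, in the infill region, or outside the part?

At z = 8.1 mm: the cube (footprint 27×23) is included at this height; the cylinder at (14.5, 11.5) is absent (z outside [10, 28.5]); the cube at (12, 6) is present — its section is the full 13.5×17 rectangle; Merging all regions: the 13.5×17 cube at (12, 6) lies entirely inside the 27×23 cube, so the union is just the 27×23 cube — 1 connected region; (rotated 60° about Z; rotation is an isometry so areas/perimeters/island counts are preserved). Overall, the cross-section is a single solid region. Undo the 60° rotation: the query point maps to (17.397, 9.467) in the un-rotated model frame. The nearest boundary edge runs (27.00, 0.00)→(0.00, 0.00); distance from the point to it = 9.47 mm. The point is inside the cross-section and 9.47 mm from the nearest boundary — more than the 1.6 mm shell width (2 × 0.8), so it's in the infill interior.

infill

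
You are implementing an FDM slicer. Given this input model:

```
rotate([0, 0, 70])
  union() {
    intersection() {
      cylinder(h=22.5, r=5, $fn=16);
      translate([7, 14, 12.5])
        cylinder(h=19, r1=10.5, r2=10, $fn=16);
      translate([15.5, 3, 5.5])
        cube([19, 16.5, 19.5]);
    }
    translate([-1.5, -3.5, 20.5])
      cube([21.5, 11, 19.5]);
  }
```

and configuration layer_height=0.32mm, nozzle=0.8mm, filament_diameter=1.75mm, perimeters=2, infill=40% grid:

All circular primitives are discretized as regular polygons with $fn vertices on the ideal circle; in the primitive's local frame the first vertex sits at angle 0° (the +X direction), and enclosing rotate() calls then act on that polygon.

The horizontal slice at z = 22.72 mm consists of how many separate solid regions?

1

At z = 22.72 mm: the cylinder does not reach this height (z outside [0, 22.5]); the cone at (7, 14) contributes a regular 16-gon of circumradius 10.231 (interpolated between r1=10.5 and r2=10 at t=0.538); the 19×16.5 cube at (15.5, 3) contributes its full rectangle; Keeping only the common overlap: at least one operand is absent at this height, so nothing remains; the cube at (-1.5, -3.5) (footprint 21.5×11) is included at this height; Taking the union: only the 21.5×11 cube at (-1.5, -3.5) is present, so the union is just that shape — 1 connected region; (rotated 70° about Z; rotation is an isometry so areas/perimeters/island counts are preserved). The result has 1 disconnected region.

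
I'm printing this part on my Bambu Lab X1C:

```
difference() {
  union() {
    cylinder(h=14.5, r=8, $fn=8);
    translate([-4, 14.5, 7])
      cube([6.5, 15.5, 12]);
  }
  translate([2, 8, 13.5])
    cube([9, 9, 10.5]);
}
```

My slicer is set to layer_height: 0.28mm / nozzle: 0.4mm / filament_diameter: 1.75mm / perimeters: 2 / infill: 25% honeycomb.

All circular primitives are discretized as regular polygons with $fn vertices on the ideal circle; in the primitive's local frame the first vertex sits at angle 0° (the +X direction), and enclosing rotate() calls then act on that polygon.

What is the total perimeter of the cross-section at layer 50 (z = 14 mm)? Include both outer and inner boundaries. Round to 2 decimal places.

92.98 mm

At z = 14 mm: the r=8 cylinder contributes a regular 8-gon of circumradius 8 (perimeter = 2·8·8.000·sin(180°/8) = 48.98 mm); the 6.5×15.5 cube at (-4, 14.5) contributes its full rectangle (perimeter 44.00 mm); Merging all regions: the 2 present regions are separate (no shared area or edge), so areas and boundary lengths simply add and each stays a separate island — boundary = 92.98 mm; the cube at (2, 8) (footprint 9×9) is included at this height (perimeter 36.00 mm); Taking the first minus the rest: starting from the result so far, the 9×9 cube at (2, 8) partially overlaps it — only the 1.25 mm² overlap (of its 81.00 mm²) is removed, clipping the outline — boundary = 92.98 mm. Overall, the cross-section has 2 separate islands. Total boundary length (outer) = 92.98 mm.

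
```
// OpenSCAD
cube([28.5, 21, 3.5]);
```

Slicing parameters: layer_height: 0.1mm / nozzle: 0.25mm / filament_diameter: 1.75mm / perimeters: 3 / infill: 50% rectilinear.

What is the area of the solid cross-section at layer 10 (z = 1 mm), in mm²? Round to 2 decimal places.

At z = 1 mm: the 28.5×21 cube contributes its full rectangle (area 598.50 mm²). Overall, the cross-section is a single solid region. Net area = 598.50 mm².

598.50 mm²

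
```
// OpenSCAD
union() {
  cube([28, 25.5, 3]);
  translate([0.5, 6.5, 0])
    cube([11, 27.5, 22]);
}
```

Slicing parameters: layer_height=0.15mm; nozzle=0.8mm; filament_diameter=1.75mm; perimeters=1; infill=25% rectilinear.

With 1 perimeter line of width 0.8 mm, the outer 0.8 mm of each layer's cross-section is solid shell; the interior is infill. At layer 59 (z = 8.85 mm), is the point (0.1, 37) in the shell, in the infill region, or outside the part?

At z = 8.85 mm: the cube is absent (z outside [0, 3]); the cube at (0.5, 6.5) is present — its section is the full 11×27.5 rectangle; Merging all regions: only the 11×27.5 cube at (0.5, 6.5) is present, so the union is just that shape — 1 connected region. Overall, the cross-section is a single solid region. The nearest boundary edge runs (11.50, 34.00)→(0.50, 34.00); distance from the point to it = 3.03 mm. The point is not inside any of the regions above, so it lies outside the cross-section (3.03 mm from the nearest boundary).

outside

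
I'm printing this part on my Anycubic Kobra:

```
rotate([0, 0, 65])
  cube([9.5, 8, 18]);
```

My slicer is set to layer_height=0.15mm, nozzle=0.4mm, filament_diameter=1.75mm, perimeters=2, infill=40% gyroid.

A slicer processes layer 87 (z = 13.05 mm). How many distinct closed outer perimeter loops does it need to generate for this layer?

1

At z = 13.05 mm: the 9.5×8 cube contributes its full rectangle; (whole slice rotated 65° about Z — lengths, areas and connectivity unchanged). The result has 1 disconnected region.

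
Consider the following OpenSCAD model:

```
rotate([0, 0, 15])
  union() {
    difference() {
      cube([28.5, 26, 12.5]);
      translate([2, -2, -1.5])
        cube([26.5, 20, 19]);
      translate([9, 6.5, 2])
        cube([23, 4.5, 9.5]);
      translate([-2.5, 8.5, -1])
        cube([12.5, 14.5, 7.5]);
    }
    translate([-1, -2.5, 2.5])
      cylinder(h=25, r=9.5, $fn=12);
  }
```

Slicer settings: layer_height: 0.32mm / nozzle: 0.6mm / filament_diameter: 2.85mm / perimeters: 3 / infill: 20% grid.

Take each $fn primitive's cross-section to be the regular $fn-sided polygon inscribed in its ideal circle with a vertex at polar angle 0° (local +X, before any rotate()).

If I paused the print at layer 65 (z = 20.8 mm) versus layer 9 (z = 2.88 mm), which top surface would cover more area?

layer 9 (z = 2.88 mm)

Layer 65 (z = 20.8): the cube is absent (z outside [0, 12.5]); the cube at (2, -2) is not intersected at this z (z outside [-1.5, 17.5]); the cube at (9, 6.5) does not reach this height (z outside [2, 11.5]); the cube at (-2.5, 8.5) is absent (z outside [-1, 6.5]); Taking the first minus the rest: the first operand is absent here, so nothing remains; the r=9.5 cylinder at (-1, -2.5) contributes a regular 12-gon of circumradius 9.5 (area = (12/2)·9.500²·sin(360°/12) = 270.75 mm²); Merging all regions: only the r=9.5 cylinder at (-1, -2.5) is present, so the union is just that shape — area = 270.75 mm²; (rotated 15° about Z; rotation is an isometry so areas/perimeters/island counts are preserved). So its area = 270.75 mm². Layer 9 (z = 2.88): the cube is present — its section is the full 28.5×26 rectangle (area 741.00 mm²); the cube at (2, -2) is present — its section is the full 26.5×20 rectangle (area 530.00 mm²); the cube at (9, 6.5) is present — its section is the full 23×4.5 rectangle (area 103.50 mm²); the cube at (-2.5, 8.5) is present — its section is the full 12.5×14.5 rectangle (area 181.25 mm²); Taking the first minus the rest: starting from the 28.5×26 cube (741.00 mm²), the 26.5×20 cube at (2, -2) partially overlaps it — only the 477.00 mm² overlap (of its 530.00 mm²) is removed, clipping the outline; the 23×4.5 cube at (9, 6.5) misses the remaining region (no effect); the 12.5×14.5 cube at (-2.5, 8.5) partially overlaps it — only the 69.00 mm² overlap (of its 181.25 mm²) is removed, clipping the outline — area = 195.00 mm²; the r=9.5 cylinder at (-1, -2.5) gives a regular 12-gon of circumradius 9.5 (constant along its height) (area = (12/2)·9.500²·sin(360°/12) = 270.75 mm²); Merging all regions: the regions partially overlap — summed areas 465.75 mm² minus the doubly-counted overlap 12.93 mm² gives 452.82 mm² — area = 452.82 mm²; (whole slice rotated 15° about Z — lengths, areas and connectivity unchanged). So its area = 452.82 mm². Layer 9 is larger (452.82 vs 270.75 mm²).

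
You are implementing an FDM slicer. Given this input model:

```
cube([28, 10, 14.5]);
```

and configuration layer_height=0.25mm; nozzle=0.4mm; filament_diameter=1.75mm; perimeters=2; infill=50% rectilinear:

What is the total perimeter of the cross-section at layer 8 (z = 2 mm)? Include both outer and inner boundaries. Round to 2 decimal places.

76.00 mm

At z = 2 mm: the cube (footprint 28×10) is included at this height (perimeter 76.00 mm). Overall, the cross-section is a single solid region. Total boundary length (outer) = 76.00 mm.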